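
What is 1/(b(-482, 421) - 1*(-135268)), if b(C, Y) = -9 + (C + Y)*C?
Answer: 1/164661 ≈ 6.0731e-6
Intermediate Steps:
b(C, Y) = -9 + C*(C + Y)
1/(b(-482, 421) - 1*(-135268)) = 1/((-9 + (-482)² - 482*421) - 1*(-135268)) = 1/((-9 + 232324 - 202922) + 135268) = 1/(29393 + 135268) = 1/164661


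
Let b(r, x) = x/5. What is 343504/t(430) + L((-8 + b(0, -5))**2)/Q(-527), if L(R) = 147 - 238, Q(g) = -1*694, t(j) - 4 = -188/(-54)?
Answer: 3218298167/70094 ≈ 45914.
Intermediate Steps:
b(r, x) = x/5 (b(r, x) = x*(1/5) = x/5)
t(j) = 202/27 (t(j) = 4 - 188/(-54) = 4 - 188*(-1/54) = 4 + 94/27 = 202/27)
Q(g) = -694
L(R) = -91
343504/t(430) + L((-8 + b(0, -5))**2)/Q(-527) = 343504/(202/27) - 91/(-694) = 343504*(27/202) - 91*(-1/694) = 4637304/101 + 91/694 = 3218298167/70094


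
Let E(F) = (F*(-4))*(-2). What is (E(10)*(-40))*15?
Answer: -48000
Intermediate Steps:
E(F) = 8*F (E(F) = -4*F*(-2) = 8*F)
(E(10)*(-40))*15 = ((8*10)*(-40))*15 = (80*(-40))*15 = -3200*15 = -48000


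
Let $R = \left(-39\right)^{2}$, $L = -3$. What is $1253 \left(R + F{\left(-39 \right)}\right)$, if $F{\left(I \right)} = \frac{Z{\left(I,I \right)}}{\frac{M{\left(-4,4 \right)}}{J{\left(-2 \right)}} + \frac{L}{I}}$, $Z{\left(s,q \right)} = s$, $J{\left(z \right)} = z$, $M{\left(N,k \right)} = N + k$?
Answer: $1270542$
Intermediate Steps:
$R = 1521$
$F{\left(I \right)} = - \frac{I^{2}}{3}$ ($F{\left(I \right)} = \frac{I}{\frac{-4 + 4}{-2} - \frac{3}{I}} = \frac{I}{0 \left(- \frac{1}{2}\right) - \frac{3}{I}} = \frac{I}{0 - \frac{3}{I}} = \frac{I}{\left(-3\right) \frac{1}{I}} = I \left(- \frac{I}{3}\right) = - \frac{I^{2}}{3}$)
$1253 \left(R + F{\left(-39 \right)}\right) = 1253 \left(1521 - \frac{\left(-39\right)^{2}}{3}\right) = 1253 \left(1521 - 507\right) = 1253 \cdot 1014 = 1270542$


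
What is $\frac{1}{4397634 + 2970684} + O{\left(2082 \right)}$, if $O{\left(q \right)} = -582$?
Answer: $- \frac{4288361075}{7368318} \approx -582.0$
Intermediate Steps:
$\frac{1}{4397634 + 2970684} + O{\left(2082 \right)} = \frac{1}{4397634 + 2970684} - 582 = \frac{1}{7368318} - 582 = - \frac{4288361075}{7368318}$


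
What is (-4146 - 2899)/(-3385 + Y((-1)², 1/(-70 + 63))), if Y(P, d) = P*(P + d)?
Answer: 49315/23689 ≈ 2.0818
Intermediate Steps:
(-4146 - 2899)/(-3385 + Y((-1)², 1/(-70 + 63))) = (-4146 - 2899)/(-3385 + (-1)²*((-1)² + 1/(-70 + 63))) = -7045/(-3385 + 1*(1 + 1/(-7))) = -7045/(-3385 + 1*(1 - ⅐)) = -7045/(-3385 + 1*(6/7)) = -7045/(-3385 + 6/7) = -7045/(-23689/7) = -7045*(-7/23689) = 49315/23689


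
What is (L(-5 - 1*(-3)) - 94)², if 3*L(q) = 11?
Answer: 73441/9 ≈ 8160.1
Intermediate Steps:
L(q) = 11/3 (L(q) = (⅓)*11 = 11/3)
(L(-5 - 1*(-3)) - 94)² = (11/3 - 94)² = (-271/3)² = 73441/9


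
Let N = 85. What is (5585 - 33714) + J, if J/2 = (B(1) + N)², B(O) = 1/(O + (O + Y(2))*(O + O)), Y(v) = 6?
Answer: -3072673/225 ≈ -13656.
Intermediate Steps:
B(O) = 1/(O + 2*O*(6 + O)) (B(O) = 1/(O + (O + 6)*(O + O)) = 1/(O + (6 + O)*(2*O)) = 1/(O + 2*O*(6 + O)))
J = 3256352/225 (J = 2*(1/(1*(13 + 2*1)) + 85)² = 2*(1/(13 + 2) + 85)² = 2*(1/15 + 85)² = 2*(1276/15)² = 2*(1628176/225) = 3256352/225 ≈ 14473.)
(5585 - 33714) + J = (5585 - 33714) + 3256352/225 = -28129 + 3256352/225 = -3072673/225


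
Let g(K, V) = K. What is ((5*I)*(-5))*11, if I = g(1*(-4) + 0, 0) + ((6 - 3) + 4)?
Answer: -825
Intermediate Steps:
I = 3 (I = (1*(-4) + 0) + ((6 - 3) + 4) = (-4 + 0) + (3 + 4) = -4 + 7 = 3)
((5*I)*(-5))*11 = ((5*3)*(-5))*11 = (15*(-5))*11 = -75*11 = -825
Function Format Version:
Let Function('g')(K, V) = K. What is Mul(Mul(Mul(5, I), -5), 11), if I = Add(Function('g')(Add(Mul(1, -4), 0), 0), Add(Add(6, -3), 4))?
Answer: -825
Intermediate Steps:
I = 3 (I = Add(Add(Mul(1, -4), 0), Add(Add(6, -3), 4)) = Add(Add(-4, 0), Add(3, 4)) = Add(-4, 7) = 3)
Mul(Mul(Mul(5, I), -5), 11) = Mul(Mul(Mul(5, 3), -5), 11) = Mul(Mul(15, -5), 11) = Mul(-75, 11) = -825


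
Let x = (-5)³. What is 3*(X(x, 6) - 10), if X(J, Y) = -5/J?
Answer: -747/25 ≈ -29.880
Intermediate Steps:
x = -125
3*(X(x, 6) - 10) = 3*(-5/(-125) - 10) = 3*(-5*(-1/125) - 10) = 3*(1/25 - 10) = 3*(-249/25) = -747/25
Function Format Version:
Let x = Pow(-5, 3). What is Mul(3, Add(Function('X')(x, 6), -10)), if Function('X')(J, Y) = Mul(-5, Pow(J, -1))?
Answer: Rational(-747, 25) ≈ -29.880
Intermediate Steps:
x = -125
Mul(3, Add(Function('X')(x, 6), -10)) = Mul(3, Add(Mul(-5, Pow(-125, -1)), -10)) = Mul(3, Add(Mul(-5, Rational(-1, 125)), -10)) = Mul(3, Add(Rational(1, 25), -10)) = Mul(3, Rational(-249, 25)) = Rational(-747, 25)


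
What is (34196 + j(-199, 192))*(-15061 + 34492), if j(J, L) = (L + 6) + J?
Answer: 664443045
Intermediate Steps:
j(J, L) = 6 + J + L (j(J, L) = (6 + L) + J = 6 + J + L)
(34196 + j(-199, 192))*(-15061 + 34492) = (34196 + (6 - 199 + 192))*(-15061 + 34492) = (34196 - 1)*19431 = 34195*19431 = 664443045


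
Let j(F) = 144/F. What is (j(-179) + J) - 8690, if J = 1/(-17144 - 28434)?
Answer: -70903598191/8158462 ≈ -8690.8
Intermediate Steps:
J = -1/45578 (J = 1/(-45578) = -1/45578 ≈ -2.1940e-5)
(j(-179) + J) - 8690 = (144/(-179) - 1/45578) - 8690 = (144*(-1/179) - 1/45578) - 8690 = (-144/179 - 1/45578) - 8690 = -6563411/8158462 - 8690 = -70903598191/8158462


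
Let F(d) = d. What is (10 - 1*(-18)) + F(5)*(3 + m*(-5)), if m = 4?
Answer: -57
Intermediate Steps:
(10 - 1*(-18)) + F(5)*(3 + m*(-5)) = (10 - 1*(-18)) + 5*(3 + 4*(-5)) = (10 + 18) + 5*(3 - 20) = 28 + 5*(-17) = 28 - 85 = -57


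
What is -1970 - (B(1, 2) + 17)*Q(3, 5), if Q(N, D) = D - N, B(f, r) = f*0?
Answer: -2004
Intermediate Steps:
B(f, r) = 0
-1970 - (B(1, 2) + 17)*Q(3, 5) = -1970 - (0 + 17)*(5 - 1*3) = -1970 - 17*(5 - 3) = -1970 - 17*2 = -1970 - 1*34 = -1970 - 34 = -2004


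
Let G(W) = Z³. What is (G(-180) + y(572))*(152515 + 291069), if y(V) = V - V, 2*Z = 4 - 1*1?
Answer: 1497096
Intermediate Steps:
Z = 3/2 (Z = (4 - 1*1)/2 = (4 - 1)/2 = (½)*3 = 3/2 ≈ 1.5000)
y(V) = 0
G(W) = 27/8 (G(W) = (3/2)³ = 27/8)
(G(-180) + y(572))*(152515 + 291069) = (27/8 + 0)*(152515 + 291069) = (27/8)*443584 = 1497096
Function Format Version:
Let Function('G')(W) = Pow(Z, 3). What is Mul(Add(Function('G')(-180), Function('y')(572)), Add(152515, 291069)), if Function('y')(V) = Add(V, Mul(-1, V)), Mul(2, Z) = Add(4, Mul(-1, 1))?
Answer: 1497096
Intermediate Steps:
Z = Rational(3, 2) (Z = Mul(Rational(1, 2), Add(4, Mul(-1, 1))) = Mul(Rational(1, 2), Add(4, -1)) = Mul(Rational(1, 2), 3) = Rational(3, 2) ≈ 1.5000)
Function('y')(V) = 0
Function('G')(W) = Rational(27, 8) (Function('G')(W) = Pow(Rational(3, 2), 3) = Rational(27, 8))
Mul(Add(Function('G')(-180), Function('y')(572)), Add(152515, 291069)) = Mul(Add(Rational(27, 8), 0), Add(152515, 291069)) = Mul(Rational(27, 8), 443584) = 1497096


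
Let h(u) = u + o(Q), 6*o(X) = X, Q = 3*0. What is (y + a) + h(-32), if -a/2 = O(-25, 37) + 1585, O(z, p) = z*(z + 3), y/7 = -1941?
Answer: -17889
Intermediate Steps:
y = -13587 (y = 7*(-1941) = -13587)
Q = 0
o(X) = X/6
h(u) = u (h(u) = u + (1/6)*0 = u + 0 = u)
O(z, p) = z*(3 + z)
a = -4270 (a = -2*(-25*(3 - 25) + 1585) = -2*(-25*(-22) + 1585) = -2*(550 + 1585) = -2*2135 = -4270)
(y + a) + h(-32) = (-13587 - 4270) - 32 = -17857 - 32 = -17889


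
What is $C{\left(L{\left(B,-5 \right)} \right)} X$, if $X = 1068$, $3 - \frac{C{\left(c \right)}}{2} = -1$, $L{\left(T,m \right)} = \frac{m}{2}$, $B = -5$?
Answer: $8544$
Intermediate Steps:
$L{\left(T,m \right)} = \frac{m}{2}$ ($L{\left(T,m \right)} = m \frac{1}{2} = \frac{m}{2}$)
$C{\left(c \right)} = 8$ ($C{\left(c \right)} = 6 - -2 = 6 + 2 = 8$)
$C{\left(L{\left(B,-5 \right)} \right)} X = 8 \cdot 1068 = 8544$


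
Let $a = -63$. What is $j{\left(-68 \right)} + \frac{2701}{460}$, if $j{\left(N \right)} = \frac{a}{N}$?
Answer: $\frac{26581}{3910} \approx 6.7982$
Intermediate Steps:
$j{\left(N \right)} = - \frac{63}{N}$
$j{\left(-68 \right)} + \frac{2701}{460} = - \frac{63}{-68} + \frac{2701}{460} = \left(-63\right) \left(- \frac{1}{68}\right) + 2701 \cdot \frac{1}{460} = \frac{63}{68} + \frac{2701}{460} = \frac{26581}{3910}$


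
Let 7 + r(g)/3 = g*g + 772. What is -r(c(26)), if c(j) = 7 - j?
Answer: -3378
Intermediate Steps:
r(g) = 2295 + 3*g**2 (r(g) = -21 + 3*(g*g + 772) = -21 + 3*(g**2 + 772) = -21 + 3*(772 + g**2) = -21 + (2316 + 3*g**2) = 2295 + 3*g**2)
-r(c(26)) = -(2295 + 3*(7 - 1*26)**2) = -(2295 + 3*(7 - 26)**2) = -(2295 + 3*(-19)**2) = -(2295 + 3*361) = -(2295 + 1083) = -1*3378 = -3378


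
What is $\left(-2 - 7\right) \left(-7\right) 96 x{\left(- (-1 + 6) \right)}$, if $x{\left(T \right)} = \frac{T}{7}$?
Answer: $-4320$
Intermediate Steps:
$x{\left(T \right)} = \frac{T}{7}$ ($x{\left(T \right)} = T \frac{1}{7} = \frac{T}{7}$)
$\left(-2 - 7\right) \left(-7\right) 96 x{\left(- (-1 + 6) \right)} = \left(-2 - 7\right) \left(-7\right) 96 \frac{\left(-1\right) \left(-1 + 6\right)}{7} = \left(-9\right) \left(-7\right) 96 \frac{\left(-1\right) 5}{7} = 63 \cdot 96 \cdot \frac{1}{7} \left(-5\right) = 6048 \left(- \frac{5}{7}\right) = -4320$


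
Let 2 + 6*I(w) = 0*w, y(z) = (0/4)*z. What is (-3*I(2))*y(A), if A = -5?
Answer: 0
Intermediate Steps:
y(z) = 0 (y(z) = (0*(¼))*z = 0*z = 0)
I(w) = -⅓ (I(w) = -⅓ + (0*w)/6 = -⅓ + (⅙)*0 = -⅓ + 0 = -⅓)
(-3*I(2))*y(A) = -3*(-⅓)*0 = 1*0 = 0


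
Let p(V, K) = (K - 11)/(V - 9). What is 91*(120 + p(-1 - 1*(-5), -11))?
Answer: 56602/5 ≈ 11320.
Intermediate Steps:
p(V, K) = (-11 + K)/(-9 + V)
91*(120 + p(-1 - 1*(-5), -11)) = 91*(120 + (-11 - 11)/(-9 + (-1 - 1*(-5)))) = 91*(120 - 22/(-9 + (-1 + 5))) = 91*(120 - 22/(-9 + 4)) = 91*(120 - 22/(-5)) = 91*(120 - ⅕*(-22)) = 91*(120 + 22/5) = 91*(622/5) = 56602/5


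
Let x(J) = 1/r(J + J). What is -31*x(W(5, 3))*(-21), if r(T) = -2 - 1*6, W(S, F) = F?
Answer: -651/8 ≈ -81.375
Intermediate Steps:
r(T) = -8 (r(T) = -2 - 6 = -8)
x(J) = -⅛ (x(J) = 1/(-8) = -⅛)
-31*x(W(5, 3))*(-21) = -31*(-⅛)*(-21) = (31/8)*(-21) = -651/8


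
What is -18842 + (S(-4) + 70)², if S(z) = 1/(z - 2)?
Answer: -502751/36 ≈ -13965.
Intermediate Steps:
S(z) = 1/(-2 + z)
-18842 + (S(-4) + 70)² = -18842 + (1/(-2 - 4) + 70)² = -18842 + (1/(-6) + 70)² = -18842 + (-⅙ + 70)² = -18842 + (419/6)² = -18842 + 175561/36 = -502751/36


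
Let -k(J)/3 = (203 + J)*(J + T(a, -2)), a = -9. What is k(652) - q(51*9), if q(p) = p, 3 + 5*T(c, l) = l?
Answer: -1670274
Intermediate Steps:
T(c, l) = -⅗ + l/5
k(J) = -3*(-1 + J)*(203 + J) (k(J) = -3*(203 + J)*(J + (-⅗ + (⅕)*(-2))) = -3*(203 + J)*(J + (-⅗ - ⅖)) = -3*(203 + J)*(J - 1) = -3*(203 + J)*(-1 + J) = -3*(-1 + J)*(203 + J))
k(652) - q(51*9) = (609 - 606*652 - 3*652²) - 51*9 = (609 - 395112 - 3*425104) - 1*459 = (609 - 395112 - 1275312) - 459 = -1669815 - 459 = -1670274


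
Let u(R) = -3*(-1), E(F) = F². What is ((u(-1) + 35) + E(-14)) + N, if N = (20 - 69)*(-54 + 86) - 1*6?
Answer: -1340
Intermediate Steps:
u(R) = 3
N = -1574 (N = -49*32 - 6 = -1568 - 6 = -1574)
((u(-1) + 35) + E(-14)) + N = ((3 + 35) + (-14)²) - 1574 = (38 + 196) - 1574 = 234 - 1574 = -1340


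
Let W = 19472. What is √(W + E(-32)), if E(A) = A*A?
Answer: 4*√1281 ≈ 143.16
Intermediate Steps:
E(A) = A²
√(W + E(-32)) = √(19472 + (-32)²) = √(19472 + 1024) = √20496 = 4*√1281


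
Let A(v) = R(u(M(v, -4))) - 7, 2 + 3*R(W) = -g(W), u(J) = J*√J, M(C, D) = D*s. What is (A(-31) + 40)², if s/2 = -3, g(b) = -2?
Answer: 1089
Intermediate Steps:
s = -6 (s = 2*(-3) = -6)
M(C, D) = -6*D (M(C, D) = D*(-6) = -6*D)
u(J) = J^(3/2)
R(W) = 0 (R(W) = -⅔ + (-1*(-2))/3 = -⅔ + (⅓)*2 = -⅔ + ⅔ = 0)
A(v) = -7 (A(v) = 0 - 7 = -7)
(A(-31) + 40)² = (-7 + 40)² = 33² = 1089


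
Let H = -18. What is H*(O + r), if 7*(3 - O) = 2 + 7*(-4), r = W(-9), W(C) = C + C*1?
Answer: 1422/7 ≈ 203.14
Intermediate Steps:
W(C) = 2*C (W(C) = C + C = 2*C)
r = -18 (r = 2*(-9) = -18)
O = 47/7 (O = 3 - (2 + 7*(-4))/7 = 3 - (2 - 28)/7 = 3 - 1/7*(-26) = 3 + 26/7 = 47/7 ≈ 6.7143)
H*(O + r) = -18*(47/7 - 18) = -18*(-79/7) = 1422/7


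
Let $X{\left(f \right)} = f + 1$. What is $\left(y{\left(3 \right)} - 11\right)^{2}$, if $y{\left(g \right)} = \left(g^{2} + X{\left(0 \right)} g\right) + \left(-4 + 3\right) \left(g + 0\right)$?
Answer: $4$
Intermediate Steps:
$X{\left(f \right)} = 1 + f$
$y{\left(g \right)} = g^{2}$ ($y{\left(g \right)} = \left(g^{2} + \left(1 + 0\right) g\right) + \left(-4 + 3\right) \left(g + 0\right) = \left(g^{2} + 1 g\right) - g = \left(g^{2} + g\right) - g = \left(g + g^{2}\right) - g = g^{2}$)
$\left(y{\left(3 \right)} - 11\right)^{2} = \left(3^{2} - 11\right)^{2} = \left(9 - 11\right)^{2} = \left(-2\right)^{2} = 4$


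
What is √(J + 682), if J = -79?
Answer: 3*√67 ≈ 24.556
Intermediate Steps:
√(J + 682) = √(-79 + 682) = √603 = 3*√67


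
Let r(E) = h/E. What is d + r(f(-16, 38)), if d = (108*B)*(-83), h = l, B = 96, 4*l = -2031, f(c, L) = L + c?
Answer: -75729903/88 ≈ -8.6057e+5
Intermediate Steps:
l = -2031/4 (l = (¼)*(-2031) = -2031/4 ≈ -507.75)
h = -2031/4 ≈ -507.75
r(E) = -2031/(4*E)
d = -860544 (d = (108*96)*(-83) = 10368*(-83) = -860544)
d + r(f(-16, 38)) = -860544 - 2031/(4*(38 - 16)) = -860544 - 2031/4/22 = -860544 - 2031/4*1/22 = -860544 - 2031/88 = -75729903/88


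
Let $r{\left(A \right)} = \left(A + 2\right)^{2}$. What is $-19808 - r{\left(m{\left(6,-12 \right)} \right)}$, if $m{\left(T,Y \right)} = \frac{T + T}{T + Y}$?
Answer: $-19808$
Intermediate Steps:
$m{\left(T,Y \right)} = \frac{2 T}{T + Y}$
$r{\left(A \right)} = \left(2 + A\right)^{2}$
$-19808 - r{\left(m{\left(6,-12 \right)} \right)} = -19808 - \left(2 + 2 \cdot 6 \frac{1}{6 - 12}\right)^{2} = -19808 - \left(2 + 2 \cdot 6 \frac{1}{-6}\right)^{2} = -19808 - \left(2 + 2 \cdot 6 \left(- \frac{1}{6}\right)\right)^{2} = -19808 - \left(2 - 2\right)^{2} = -19808 - 0^{2} = -19808 - 0 = -19808 + 0 = -19808$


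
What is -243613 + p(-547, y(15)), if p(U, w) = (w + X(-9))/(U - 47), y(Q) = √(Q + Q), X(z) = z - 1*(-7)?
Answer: -72353060/297 - √30/594 ≈ -2.4361e+5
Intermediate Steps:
X(z) = 7 + z (X(z) = z + 7 = 7 + z)
y(Q) = √2*√Q (y(Q) = √(2*Q) = √2*√Q)
p(U, w) = (-2 + w)/(-47 + U) (p(U, w) = (w + (7 - 9))/(U - 47) = (w - 2)/(-47 + U) = (-2 + w)/(-47 + U))
-243613 + p(-547, y(15)) = -243613 + (-2 + √2*√15)/(-47 - 547) = -243613 + (-2 + √30)/(-594) = -243613 - (-2 + √30)/594 = -243613 + (1/297 - √30/594) = -72353060/297 - √30/594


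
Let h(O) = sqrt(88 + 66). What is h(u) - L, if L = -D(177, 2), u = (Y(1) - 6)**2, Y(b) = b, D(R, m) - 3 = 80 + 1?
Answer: 84 + sqrt(154) ≈ 96.410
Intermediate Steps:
D(R, m) = 84 (D(R, m) = 3 + (80 + 1) = 3 + 81 = 84)
u = 25 (u = (1 - 6)**2 = (-5)**2 = 25)
L = -84 (L = -1*84 = -84)
h(O) = sqrt(154)
h(u) - L = sqrt(154) - 1*(-84) = sqrt(154) + 84 = 84 + sqrt(154)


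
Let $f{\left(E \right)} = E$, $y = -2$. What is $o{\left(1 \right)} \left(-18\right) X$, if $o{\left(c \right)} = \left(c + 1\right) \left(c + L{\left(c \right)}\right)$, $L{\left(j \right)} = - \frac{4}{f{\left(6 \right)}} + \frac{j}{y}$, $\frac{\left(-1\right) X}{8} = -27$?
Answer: $1296$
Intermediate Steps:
$X = 216$ ($X = \left(-8\right) \left(-27\right) = 216$)
$L{\left(j \right)} = - \frac{2}{3} - \frac{j}{2}$ ($L{\left(j \right)} = - \frac{4}{6} + \frac{j}{-2} = \left(-4\right) \frac{1}{6} + j \left(- \frac{1}{2}\right) = - \frac{2}{3} - \frac{j}{2}$)
$o{\left(c \right)} = \left(1 + c\right) \left(- \frac{2}{3} + \frac{c}{2}\right)$ ($o{\left(c \right)} = \left(c + 1\right) \left(c - \left(\frac{2}{3} + \frac{c}{2}\right)\right) = \left(1 + c\right) \left(- \frac{2}{3} + \frac{c}{2}\right)$)
$o{\left(1 \right)} \left(-18\right) X = \left(- \frac{2}{3} + \frac{1^{2}}{2} - \frac{1}{6}\right) \left(-18\right) 216 = \left(- \frac{2}{3} + \frac{1}{2} \cdot 1 - \frac{1}{6}\right) \left(-18\right) 216 = \left(- \frac{2}{3} + \frac{1}{2} - \frac{1}{6}\right) \left(-18\right) 216 = \left(- \frac{1}{3}\right) \left(-18\right) 216 = 6 \cdot 216 = 1296$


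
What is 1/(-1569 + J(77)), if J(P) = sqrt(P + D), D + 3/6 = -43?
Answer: -3138/4923455 - sqrt(134)/4923455 ≈ -0.00063971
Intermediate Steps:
D = -87/2 (D = -1/2 - 43 = -87/2 ≈ -43.500)
J(P) = sqrt(-87/2 + P) (J(P) = sqrt(P - 87/2) = sqrt(-87/2 + P))
1/(-1569 + J(77)) = 1/(-1569 + sqrt(-174 + 4*77)/2) = 1/(-1569 + sqrt(-174 + 308)/2) = 1/(-1569 + sqrt(134)/2)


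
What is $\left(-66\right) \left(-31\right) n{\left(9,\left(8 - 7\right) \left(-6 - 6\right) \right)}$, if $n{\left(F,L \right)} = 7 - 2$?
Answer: $10230$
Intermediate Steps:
$n{\left(F,L \right)} = 5$
$\left(-66\right) \left(-31\right) n{\left(9,\left(8 - 7\right) \left(-6 - 6\right) \right)} = \left(-66\right) \left(-31\right) 5 = 2046 \cdot 5 = 10230$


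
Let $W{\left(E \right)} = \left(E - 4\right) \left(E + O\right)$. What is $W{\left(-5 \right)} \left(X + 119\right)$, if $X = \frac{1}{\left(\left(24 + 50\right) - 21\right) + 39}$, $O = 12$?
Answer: $- \frac{689787}{92} \approx -7497.7$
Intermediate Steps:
$X = \frac{1}{92}$ ($X = \frac{1}{\left(74 - 21\right) + 39} = \frac{1}{53 + 39} = \frac{1}{92} \approx 0.01087$)
$W{\left(E \right)} = \left(-4 + E\right) \left(12 + E\right)$ ($W{\left(E \right)} = \left(E - 4\right) \left(E + 12\right) = \left(-4 + E\right) \left(12 + E\right)$)
$W{\left(-5 \right)} \left(X + 119\right) = \left(-48 + \left(-5\right)^{2} + 8 \left(-5\right)\right) \left(\frac{1}{92} + 119\right) = \left(-48 + 25 - 40\right) \frac{10949}{92} = \left(-63\right) \frac{10949}{92} = - \frac{689787}{92}$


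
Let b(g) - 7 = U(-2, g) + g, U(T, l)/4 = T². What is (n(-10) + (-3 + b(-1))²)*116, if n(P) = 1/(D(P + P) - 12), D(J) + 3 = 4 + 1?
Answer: 209322/5 ≈ 41864.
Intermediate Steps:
U(T, l) = 4*T²
b(g) = 23 + g (b(g) = 7 + (4*(-2)² + g) = 7 + (4*4 + g) = 7 + (16 + g) = 23 + g)
D(J) = 2 (D(J) = -3 + (4 + 1) = -3 + 5 = 2)
n(P) = -⅒ (n(P) = 1/(2 - 12) = 1/(-10) = -⅒)
(n(-10) + (-3 + b(-1))²)*116 = (-⅒ + (-3 + (23 - 1))²)*116 = (-⅒ + (-3 + 22)²)*116 = (-⅒ + 19²)*116 = (-⅒ + 361)*116 = (3609/10)*116 = 209322/5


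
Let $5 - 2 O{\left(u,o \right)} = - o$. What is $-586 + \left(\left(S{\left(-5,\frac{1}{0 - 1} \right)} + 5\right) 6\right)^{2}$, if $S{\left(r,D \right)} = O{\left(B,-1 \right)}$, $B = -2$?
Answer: $1178$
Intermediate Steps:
$O{\left(u,o \right)} = \frac{5}{2} + \frac{o}{2}$ ($O{\left(u,o \right)} = \frac{5}{2} - \frac{\left(-1\right) o}{2} = \frac{5}{2} + \frac{o}{2}$)
$S{\left(r,D \right)} = 2$ ($S{\left(r,D \right)} = \frac{5}{2} + \frac{1}{2} \left(-1\right) = \frac{5}{2} - \frac{1}{2} = 2$)
$-586 + \left(\left(S{\left(-5,\frac{1}{0 - 1} \right)} + 5\right) 6\right)^{2} = -586 + \left(\left(2 + 5\right) 6\right)^{2} = -586 + \left(7 \cdot 6\right)^{2} = -586 + 42^{2} = -586 + 1764 = 1178$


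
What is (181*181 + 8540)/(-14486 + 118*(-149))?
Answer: -41301/32068 ≈ -1.2879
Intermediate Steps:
(181*181 + 8540)/(-14486 + 118*(-149)) = (32761 + 8540)/(-14486 - 17582) = 41301/(-32068) = 41301*(-1/32068) = -41301/32068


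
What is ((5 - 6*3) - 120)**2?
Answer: 17689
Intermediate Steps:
((5 - 6*3) - 120)**2 = ((5 - 18) - 120)**2 = (-13 - 120)**2 = (-133)**2 = 17689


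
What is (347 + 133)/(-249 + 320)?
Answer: 480/71 ≈ 6.7606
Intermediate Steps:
(347 + 133)/(-249 + 320) = 480/71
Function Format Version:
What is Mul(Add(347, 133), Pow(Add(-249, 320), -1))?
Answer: Rational(480, 71) ≈ 6.7606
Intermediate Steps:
Mul(Add(347, 133), Pow(Add(-249, 320), -1)) = Mul(480, Pow(71, -1)) = Mul(480, Rational(1, 71)) = Rational(480, 71)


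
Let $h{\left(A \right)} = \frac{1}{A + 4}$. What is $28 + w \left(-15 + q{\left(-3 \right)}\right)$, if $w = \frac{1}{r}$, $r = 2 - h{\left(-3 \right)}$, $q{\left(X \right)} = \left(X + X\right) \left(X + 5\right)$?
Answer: $1$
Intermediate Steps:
$q{\left(X \right)} = 2 X \left(5 + X\right)$
$h{\left(A \right)} = \frac{1}{4 + A}$
$r = 1$ ($r = 2 - \frac{1}{4 - 3} = 2 - 1^{-1} = 2 - 1 = 1$)
$w = 1$ ($w = 1^{-1} = 1$)
$28 + w \left(-15 + q{\left(-3 \right)}\right) = 28 + 1 \left(-15 + 2 \left(-3\right) \left(5 - 3\right)\right) = 28 + 1 \left(-15 + 2 \left(-3\right) 2\right) = 28 + 1 \left(-15 - 12\right) = 28 + 1 \left(-27\right) = 28 - 27 = 1$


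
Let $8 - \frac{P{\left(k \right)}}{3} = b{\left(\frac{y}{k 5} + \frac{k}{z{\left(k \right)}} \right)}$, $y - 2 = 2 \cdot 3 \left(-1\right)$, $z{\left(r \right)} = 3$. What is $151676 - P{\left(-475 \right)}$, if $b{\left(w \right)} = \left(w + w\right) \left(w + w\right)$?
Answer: $\frac{7656791950576}{16921875} \approx 4.5248 \cdot 10^{5}$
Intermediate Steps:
$y = -4$ ($y = 2 + 2 \cdot 3 \left(-1\right) = 2 + 6 \left(-1\right) = 2 - 6 = -4$)
$b{\left(w \right)} = 4 w^{2}$ ($b{\left(w \right)} = 2 w 2 w = 4 w^{2}$)
$P{\left(k \right)} = 24 - 12 \left(- \frac{4}{5 k} + \frac{k}{3}\right)^{2}$ ($P{\left(k \right)} = 24 - 3 \cdot 4 \left(- \frac{4}{k 5} + \frac{k}{3}\right)^{2} = 24 - 3 \cdot 4 \left(- \frac{4}{5 k} + k \frac{1}{3}\right)^{2} = 24 - 3 \cdot 4 \left(- 4 \frac{1}{5 k} + \frac{k}{3}\right)^{2} = 24 - 3 \cdot 4 \left(- \frac{4}{5 k} + \frac{k}{3}\right)^{2} = 24 - 12 \left(- \frac{4}{5 k} + \frac{k}{3}\right)^{2}$)
$151676 - P{\left(-475 \right)} = 151676 - \frac{4 \left(-144 - 25 \left(-475\right)^{4} + 570 \left(-475\right)^{2}\right)}{75 \cdot 225625} = 151676 - \frac{4}{75} \cdot \frac{1}{225625} \left(-144 - 1272666015625 + 570 \cdot 225625\right) = 151676 - \frac{4}{75} \cdot \frac{1}{225625} \left(-144 - 1272666015625 + 128606250\right) = 151676 - \frac{4}{75} \cdot \frac{1}{225625} \left(-1272537409519\right) = 151676 - - \frac{5090149638076}{16921875} = 151676 + \frac{5090149638076}{16921875} = \frac{7656791950576}{16921875}$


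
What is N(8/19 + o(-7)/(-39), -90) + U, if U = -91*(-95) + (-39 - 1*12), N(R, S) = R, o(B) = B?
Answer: 6368599/741 ≈ 8594.6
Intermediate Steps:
U = 8594 (U = 8645 + (-39 - 12) = 8645 - 51 = 8594)
N(8/19 + o(-7)/(-39), -90) + U = (8/19 - 7/(-39)) + 8594 = (8*(1/19) - 7*(-1/39)) + 8594 = (8/19 + 7/39) + 8594 = 445/741 + 8594 = 6368599/741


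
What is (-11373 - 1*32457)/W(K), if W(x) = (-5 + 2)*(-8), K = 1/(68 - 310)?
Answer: -7305/4 ≈ -1826.3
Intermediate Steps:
K = -1/242 (K = 1/(-242) = -1/242 ≈ -0.0041322)
W(x) = 24 (W(x) = -3*(-8) = 24)
(-11373 - 1*32457)/W(K) = (-11373 - 1*32457)/24 = (-11373 - 32457)*(1/24) = -43830*1/24 = -7305/4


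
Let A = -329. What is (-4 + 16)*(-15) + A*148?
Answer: -48872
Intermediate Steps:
(-4 + 16)*(-15) + A*148 = (-4 + 16)*(-15) - 329*148 = 12*(-15) - 48692 = -180 - 48692 = -48872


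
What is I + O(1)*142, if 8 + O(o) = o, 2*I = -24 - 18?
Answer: -1015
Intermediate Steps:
I = -21 (I = (-24 - 18)/2 = (1/2)*(-42) = -21)
O(o) = -8 + o
I + O(1)*142 = -21 + (-8 + 1)*142 = -21 - 7*142 = -21 - 994 = -1015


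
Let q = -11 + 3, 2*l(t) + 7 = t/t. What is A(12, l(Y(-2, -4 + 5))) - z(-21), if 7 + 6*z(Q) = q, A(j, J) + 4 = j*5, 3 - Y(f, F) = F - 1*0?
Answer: 117/2 ≈ 58.500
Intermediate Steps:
Y(f, F) = 3 - F (Y(f, F) = 3 - (F - 1*0) = 3 - (F + 0) = 3 - F)
l(t) = -3 (l(t) = -7/2 + (t/t)/2 = -7/2 + (1/2)*1 = -7/2 + 1/2 = -3)
A(j, J) = -4 + 5*j (A(j, J) = -4 + j*5 = -4 + 5*j)
q = -8
z(Q) = -5/2 (z(Q) = -7/6 + (1/6)*(-8) = -7/6 - 4/3 = -5/2)
A(12, l(Y(-2, -4 + 5))) - z(-21) = (-4 + 5*12) - 1*(-5/2) = (-4 + 60) + 5/2 = 56 + 5/2 = 117/2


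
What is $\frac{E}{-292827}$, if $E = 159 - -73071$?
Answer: $- \frac{24410}{97609} \approx -0.25008$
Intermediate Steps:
$E = 73230$ ($E = 159 + 73071 = 73230$)
$\frac{E}{-292827} = \frac{73230}{-292827} = 73230 \left(- \frac{1}{292827}\right) = - \frac{24410}{97609}$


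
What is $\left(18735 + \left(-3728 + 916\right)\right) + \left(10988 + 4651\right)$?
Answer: $31562$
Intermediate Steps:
$\left(18735 + \left(-3728 + 916\right)\right) + \left(10988 + 4651\right) = \left(18735 - 2812\right) + 15639 = 15923 + 15639 = 31562$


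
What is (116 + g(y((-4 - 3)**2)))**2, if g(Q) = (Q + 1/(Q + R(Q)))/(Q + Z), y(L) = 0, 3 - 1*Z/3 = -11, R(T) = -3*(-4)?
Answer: 3418156225/254016 ≈ 13456.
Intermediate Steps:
R(T) = 12
Z = 42 (Z = 9 - 3*(-11) = 9 + 33 = 42)
g(Q) = (Q + 1/(12 + Q))/(42 + Q) (g(Q) = (Q + 1/(Q + 12))/(Q + 42) = (Q + 1/(12 + Q))/(42 + Q))
(116 + g(y((-4 - 3)**2)))**2 = (116 + (1 + 0**2 + 12*0)/(504 + 0**2 + 54*0))**2 = (116 + (1 + 0 + 0)/(504 + 0 + 0))**2 = (116 + 1/504)**2 = (58465/504)**2 = 3418156225/254016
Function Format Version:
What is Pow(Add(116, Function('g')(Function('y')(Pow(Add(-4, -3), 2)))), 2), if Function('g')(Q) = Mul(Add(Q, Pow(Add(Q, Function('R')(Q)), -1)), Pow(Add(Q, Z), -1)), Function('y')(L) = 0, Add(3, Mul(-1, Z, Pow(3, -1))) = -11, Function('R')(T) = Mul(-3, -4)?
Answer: Rational(3418156225, 254016) ≈ 13456.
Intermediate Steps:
Function('R')(T) = 12
Z = 42 (Z = Add(9, Mul(-3, -11)) = Add(9, 33) = 42)
Function('g')(Q) = Mul(Pow(Add(42, Q), -1), Add(Q, Pow(Add(12, Q), -1))) (Function('g')(Q) = Mul(Add(Q, Pow(Add(Q, 12), -1)), Pow(Add(Q, 42), -1)) = Mul(Add(Q, Pow(Add(12, Q), -1)), Pow(Add(42, Q), -1)) = Mul(Pow(Add(42, Q), -1), Add(Q, Pow(Add(12, Q), -1))))
Pow(Add(116, Function('g')(Function('y')(Pow(Add(-4, -3), 2)))), 2) = Pow(Add(116, Mul(Pow(Add(504, Pow(0, 2), Mul(54, 0)), -1), Add(1, Pow(0, 2), Mul(12, 0)))), 2) = Pow(Add(116, Mul(Pow(Add(504, 0, 0), -1), Add(1, 0, 0))), 2) = Pow(Add(116, Mul(Pow(504, -1), 1)), 2) = Pow(Add(116, Mul(Rational(1, 504), 1)), 2) = Pow(Add(116, Rational(1, 504)), 2) = Pow(Rational(58465, 504), 2) = Rational(3418156225, 254016)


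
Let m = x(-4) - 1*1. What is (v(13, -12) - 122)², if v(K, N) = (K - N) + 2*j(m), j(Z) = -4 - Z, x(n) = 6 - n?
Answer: 15129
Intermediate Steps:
m = 9 (m = (6 - 1*(-4)) - 1*1 = (6 + 4) - 1 = 10 - 1 = 9)
v(K, N) = -26 + K - N (v(K, N) = (K - N) + 2*(-4 - 1*9) = (K - N) + 2*(-4 - 9) = (K - N) + 2*(-13) = (K - N) - 26 = -26 + K - N)
(v(13, -12) - 122)² = ((-26 + 13 - 1*(-12)) - 122)² = ((-26 + 13 + 12) - 122)² = (-1 - 122)² = (-123)² = 15129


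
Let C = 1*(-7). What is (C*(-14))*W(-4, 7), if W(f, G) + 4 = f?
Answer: -784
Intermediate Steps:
C = -7
W(f, G) = -4 + f
(C*(-14))*W(-4, 7) = (-7*(-14))*(-4 - 4) = 98*(-8) = -784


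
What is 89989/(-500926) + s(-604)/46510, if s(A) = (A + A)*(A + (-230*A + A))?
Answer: -41668139566643/11649034130 ≈ -3577.0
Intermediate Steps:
s(A) = -456*A**2 (s(A) = (2*A)*(A - 229*A) = (2*A)*(-228*A) = -456*A**2)
89989/(-500926) + s(-604)/46510 = 89989/(-500926) - 456*(-604)**2/46510 = 89989*(-1/500926) - 456*364816*(1/46510) = -89989/500926 - 166356096*1/46510 = -89989/500926 - 83178048/23255 = -41668139566643/11649034130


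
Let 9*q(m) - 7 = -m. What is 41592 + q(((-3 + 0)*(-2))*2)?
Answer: 374323/9 ≈ 41591.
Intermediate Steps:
q(m) = 7/9 - m/9 (q(m) = 7/9 + (-m)/9 = 7/9 - m/9)
41592 + q(((-3 + 0)*(-2))*2) = 41592 + (7/9 - (-3 + 0)*(-2)*2/9) = 41592 + (7/9 - (-3*(-2))*2/9) = 41592 + (7/9 - 2*2/3) = 41592 + (7/9 - ⅑*12) = 41592 + (7/9 - 4/3) = 41592 - 5/9 = 374323/9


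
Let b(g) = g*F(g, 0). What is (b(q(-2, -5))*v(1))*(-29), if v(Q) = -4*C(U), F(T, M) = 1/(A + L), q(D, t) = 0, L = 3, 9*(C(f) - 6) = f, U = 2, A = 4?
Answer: 0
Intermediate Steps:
C(f) = 6 + f/9
F(T, M) = ⅐ (F(T, M) = 1/(4 + 3) = 1/7 = ⅐)
v(Q) = -224/9 (v(Q) = -4*(6 + (⅑)*2) = -4*(6 + 2/9) = -4*56/9 = -224/9)
b(g) = g/7 (b(g) = g*(⅐) = g/7)
(b(q(-2, -5))*v(1))*(-29) = (((⅐)*0)*(-224/9))*(-29) = (0*(-224/9))*(-29) = 0*(-29) = 0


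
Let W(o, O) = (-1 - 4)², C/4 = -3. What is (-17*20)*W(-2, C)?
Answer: -8500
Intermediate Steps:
C = -12 (C = 4*(-3) = -12)
W(o, O) = 25 (W(o, O) = (-5)² = 25)
(-17*20)*W(-2, C) = -17*20*25 = -340*25 = -8500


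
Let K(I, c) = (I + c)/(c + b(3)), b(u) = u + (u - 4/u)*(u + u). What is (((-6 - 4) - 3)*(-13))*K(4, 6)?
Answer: 1690/19 ≈ 88.947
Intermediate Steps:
b(u) = u + 2*u*(u - 4/u) (b(u) = u + (u - 4/u)*(2*u) = u + 2*u*(u - 4/u))
K(I, c) = (I + c)/(13 + c) (K(I, c) = (I + c)/(c + (-8 + 3 + 2*3²)) = (I + c)/(c + (-8 + 3 + 2*9)) = (I + c)/(c + (-8 + 3 + 18)) = (I + c)/(c + 13) = (I + c)/(13 + c))
(((-6 - 4) - 3)*(-13))*K(4, 6) = (((-6 - 4) - 3)*(-13))*((4 + 6)/(13 + 6)) = ((-10 - 3)*(-13))*(10/19) = (-13*(-13))*((1/19)*10) = 169*(10/19) = 1690/19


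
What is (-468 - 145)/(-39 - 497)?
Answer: 613/536 ≈ 1.1437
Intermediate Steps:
(-468 - 145)/(-39 - 497) = -613/(-536) = -613*(-1/536) = 613/536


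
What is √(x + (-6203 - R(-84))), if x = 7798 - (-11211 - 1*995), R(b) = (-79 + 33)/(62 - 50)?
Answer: √496974/6 ≈ 117.49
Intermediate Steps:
R(b) = -23/6 (R(b) = -46/12 = -46*1/12 = -23/6)
x = 20004 (x = 7798 - (-11211 - 995) = 7798 - 1*(-12206) = 7798 + 12206 = 20004)
√(x + (-6203 - R(-84))) = √(20004 + (-6203 - 1*(-23/6))) = √(20004 + (-6203 + 23/6)) = √(20004 - 37195/6) = √(82829/6) = √496974/6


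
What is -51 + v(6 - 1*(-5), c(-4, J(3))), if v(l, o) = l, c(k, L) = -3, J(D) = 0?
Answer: -40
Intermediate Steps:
-51 + v(6 - 1*(-5), c(-4, J(3))) = -51 + (6 - 1*(-5)) = -51 + (6 + 5) = -51 + 11 = -40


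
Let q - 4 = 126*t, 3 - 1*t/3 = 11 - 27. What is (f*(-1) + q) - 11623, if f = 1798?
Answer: -6235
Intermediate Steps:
t = 57 (t = 9 - 3*(11 - 27) = 9 - 3*(-16) = 9 + 48 = 57)
q = 7186 (q = 4 + 126*57 = 4 + 7182 = 7186)
(f*(-1) + q) - 11623 = (1798*(-1) + 7186) - 11623 = (-1798 + 7186) - 11623 = 5388 - 11623 = -6235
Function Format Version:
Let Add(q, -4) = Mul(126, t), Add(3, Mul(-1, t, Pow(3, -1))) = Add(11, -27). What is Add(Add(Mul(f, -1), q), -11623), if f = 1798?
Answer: -6235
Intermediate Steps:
t = 57 (t = Add(9, Mul(-3, Add(11, -27))) = Add(9, Mul(-3, -16)) = Add(9, 48) = 57)
q = 7186 (q = Add(4, Mul(126, 57)) = Add(4, 7182) = 7186)
Add(Add(Mul(f, -1), q), -11623) = Add(Add(Mul(1798, -1), 7186), -11623) = Add(Add(-1798, 7186), -11623) = Add(5388, -11623) = -6235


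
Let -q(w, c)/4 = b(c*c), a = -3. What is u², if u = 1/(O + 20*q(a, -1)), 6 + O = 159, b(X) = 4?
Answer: 1/27889 ≈ 3.5856e-5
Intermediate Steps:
O = 153 (O = -6 + 159 = 153)
q(w, c) = -16 (q(w, c) = -4*4 = -16)
u = -1/167 (u = 1/(153 + 20*(-16)) = 1/(153 - 320) = 1/(-167) = -1/167 ≈ -0.0059880)
u² = (-1/167)² = 1/27889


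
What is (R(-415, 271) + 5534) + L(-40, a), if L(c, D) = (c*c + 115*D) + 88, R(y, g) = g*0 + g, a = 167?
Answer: 26698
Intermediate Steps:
R(y, g) = g (R(y, g) = 0 + g = g)
L(c, D) = 88 + c**2 + 115*D (L(c, D) = (c**2 + 115*D) + 88 = 88 + c**2 + 115*D)
(R(-415, 271) + 5534) + L(-40, a) = (271 + 5534) + (88 + (-40)**2 + 115*167) = 5805 + (88 + 1600 + 19205) = 5805 + 20893 = 26698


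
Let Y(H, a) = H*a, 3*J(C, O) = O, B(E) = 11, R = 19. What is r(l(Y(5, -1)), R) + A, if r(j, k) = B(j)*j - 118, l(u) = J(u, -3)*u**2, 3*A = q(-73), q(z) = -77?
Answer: -1256/3 ≈ -418.67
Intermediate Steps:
J(C, O) = O/3
A = -77/3 (A = (1/3)*(-77) = -77/3 ≈ -25.667)
l(u) = -u**2 (l(u) = ((1/3)*(-3))*u**2 = -u**2)
r(j, k) = -118 + 11*j (r(j, k) = 11*j - 118 = -118 + 11*j)
r(l(Y(5, -1)), R) + A = (-118 + 11*(-(5*(-1))**2)) - 77/3 = (-118 + 11*(-1*(-5)**2)) - 77/3 = (-118 + 11*(-1*25)) - 77/3 = (-118 + 11*(-25)) - 77/3 = (-118 - 275) - 77/3 = -393 - 77/3 = -1256/3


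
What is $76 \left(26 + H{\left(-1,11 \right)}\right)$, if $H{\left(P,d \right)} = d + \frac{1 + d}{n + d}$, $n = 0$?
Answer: $\frac{31844}{11} \approx 2894.9$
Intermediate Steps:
$H{\left(P,d \right)} = d + \frac{1 + d}{d}$ ($H{\left(P,d \right)} = d + \frac{1 + d}{0 + d} = d + \frac{1 + d}{d}$)
$76 \left(26 + H{\left(-1,11 \right)}\right) = 76 \left(26 + \left(1 + 11 + \frac{1}{11}\right)\right) = 76 \left(26 + \frac{133}{11}\right) = 76 \cdot \frac{419}{11} = \frac{31844}{11}$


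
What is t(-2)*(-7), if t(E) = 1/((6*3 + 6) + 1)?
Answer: -7/25 ≈ -0.28000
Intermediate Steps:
t(E) = 1/25 (t(E) = 1/((18 + 6) + 1) = 1/(24 + 1) = 1/25)
t(-2)*(-7) = (1/25)*(-7) = -7/25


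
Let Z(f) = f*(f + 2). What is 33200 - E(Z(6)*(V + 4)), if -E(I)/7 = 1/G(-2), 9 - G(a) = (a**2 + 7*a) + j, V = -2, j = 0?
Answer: 630807/19 ≈ 33200.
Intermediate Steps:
G(a) = 9 - a**2 - 7*a (G(a) = 9 - ((a**2 + 7*a) + 0) = 9 - (a**2 + 7*a) = 9 + (-a**2 - 7*a) = 9 - a**2 - 7*a)
Z(f) = f*(2 + f)
E(I) = -7/19 (E(I) = -7/(9 - 1*(-2)**2 - 7*(-2)) = -7/(9 - 1*4 + 14) = -7/(9 - 4 + 14) = -7/19)
33200 - E(Z(6)*(V + 4)) = 33200 - 1*(-7/19) = 33200 + 7/19 = 630807/19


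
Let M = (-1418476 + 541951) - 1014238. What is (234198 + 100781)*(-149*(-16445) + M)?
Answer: 187434819618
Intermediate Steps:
M = -1890763 (M = -876525 - 1014238 = -1890763)
(234198 + 100781)*(-149*(-16445) + M) = (234198 + 100781)*(-149*(-16445) - 1890763) = 334979*(2450305 - 1890763) = 334979*559542 = 187434819618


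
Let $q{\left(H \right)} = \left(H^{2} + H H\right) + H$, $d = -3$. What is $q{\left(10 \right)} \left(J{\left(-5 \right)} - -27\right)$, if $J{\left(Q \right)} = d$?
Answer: $5040$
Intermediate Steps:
$J{\left(Q \right)} = -3$
$q{\left(H \right)} = H + 2 H^{2}$ ($q{\left(H \right)} = \left(H^{2} + H^{2}\right) + H = 2 H^{2} + H = H + 2 H^{2}$)
$q{\left(10 \right)} \left(J{\left(-5 \right)} - -27\right) = 10 \left(1 + 2 \cdot 10\right) \left(-3 - -27\right) = 10 \left(1 + 20\right) \left(-3 + 27\right) = 10 \cdot 21 \cdot 24 = 210 \cdot 24 = 5040$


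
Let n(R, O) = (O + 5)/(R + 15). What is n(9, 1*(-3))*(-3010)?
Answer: -1505/6 ≈ -250.83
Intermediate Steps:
n(R, O) = (5 + O)/(15 + R)
n(9, 1*(-3))*(-3010) = ((5 + 1*(-3))/(15 + 9))*(-3010) = ((5 - 3)/24)*(-3010) = ((1/24)*2)*(-3010) = (1/12)*(-3010) = -1505/6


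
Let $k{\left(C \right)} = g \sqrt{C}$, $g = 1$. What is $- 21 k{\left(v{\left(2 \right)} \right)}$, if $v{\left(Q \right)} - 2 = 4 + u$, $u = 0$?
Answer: $- 21 \sqrt{6} \approx -51.439$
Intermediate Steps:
$v{\left(Q \right)} = 6$ ($v{\left(Q \right)} = 2 + \left(4 + 0\right) = 2 + 4 = 6$)
$k{\left(C \right)} = \sqrt{C}$ ($k{\left(C \right)} = 1 \sqrt{C} = \sqrt{C}$)
$- 21 k{\left(v{\left(2 \right)} \right)} = - 21 \sqrt{6}$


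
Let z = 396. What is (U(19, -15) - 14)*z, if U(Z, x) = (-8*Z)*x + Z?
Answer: 904860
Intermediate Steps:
U(Z, x) = Z - 8*Z*x (U(Z, x) = -8*Z*x + Z = Z - 8*Z*x)
(U(19, -15) - 14)*z = (19*(1 - 8*(-15)) - 14)*396 = (19*(1 + 120) - 14)*396 = (19*121 - 14)*396 = (2299 - 14)*396 = 2285*396 = 904860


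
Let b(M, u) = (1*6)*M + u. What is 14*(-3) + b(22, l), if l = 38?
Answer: 128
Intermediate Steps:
b(M, u) = u + 6*M (b(M, u) = 6*M + u = u + 6*M)
14*(-3) + b(22, l) = 14*(-3) + (38 + 6*22) = -42 + (38 + 132) = -42 + 170 = 128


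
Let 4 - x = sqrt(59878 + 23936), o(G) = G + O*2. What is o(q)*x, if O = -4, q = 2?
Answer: -24 + 6*sqrt(83814) ≈ 1713.0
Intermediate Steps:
o(G) = -8 + G (o(G) = G - 4*2 = G - 8 = -8 + G)
x = 4 - sqrt(83814) (x = 4 - sqrt(59878 + 23936) = 4 - sqrt(83814) ≈ -285.51)
o(q)*x = (-8 + 2)*(4 - sqrt(83814)) = -6*(4 - sqrt(83814)) = -24 + 6*sqrt(83814)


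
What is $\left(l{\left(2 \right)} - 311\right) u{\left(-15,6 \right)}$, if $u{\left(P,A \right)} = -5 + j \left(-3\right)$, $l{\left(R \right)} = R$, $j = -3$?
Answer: $-1236$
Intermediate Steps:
$u{\left(P,A \right)} = 4$ ($u{\left(P,A \right)} = -5 - -9 = -5 + 9 = 4$)
$\left(l{\left(2 \right)} - 311\right) u{\left(-15,6 \right)} = \left(2 - 311\right) 4 = \left(-309\right) 4 = -1236$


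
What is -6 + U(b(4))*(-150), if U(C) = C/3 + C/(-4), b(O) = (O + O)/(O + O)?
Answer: -37/2 ≈ -18.500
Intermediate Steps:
b(O) = 1 (b(O) = (2*O)/((2*O)) = (2*O)*(1/(2*O)) = 1)
U(C) = C/12 (U(C) = C*(⅓) + C*(-¼) = C/3 - C/4 = C/12)
-6 + U(b(4))*(-150) = -6 + ((1/12)*1)*(-150) = -6 + (1/12)*(-150) = -6 - 25/2 = -37/2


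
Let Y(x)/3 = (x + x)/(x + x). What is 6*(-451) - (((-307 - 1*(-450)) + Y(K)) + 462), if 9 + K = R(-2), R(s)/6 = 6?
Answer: -3314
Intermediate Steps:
R(s) = 36 (R(s) = 6*6 = 36)
K = 27 (K = -9 + 36 = 27)
Y(x) = 3 (Y(x) = 3*((x + x)/(x + x)) = 3*((2*x)/((2*x))) = 3*((2*x)*(1/(2*x))) = 3*1 = 3)
6*(-451) - (((-307 - 1*(-450)) + Y(K)) + 462) = 6*(-451) - (((-307 - 1*(-450)) + 3) + 462) = -2706 - (((-307 + 450) + 3) + 462) = -2706 - ((143 + 3) + 462) = -2706 - (146 + 462) = -2706 - 1*608 = -2706 - 608 = -3314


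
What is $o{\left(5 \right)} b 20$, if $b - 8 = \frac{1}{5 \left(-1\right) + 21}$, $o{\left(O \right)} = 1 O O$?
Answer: $\frac{16125}{4} \approx 4031.3$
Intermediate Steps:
$o{\left(O \right)} = O^{2}$ ($o{\left(O \right)} = O O = O^{2}$)
$b = \frac{129}{16}$ ($b = 8 + \frac{1}{5 \left(-1\right) + 21} = 8 + \frac{1}{-5 + 21} = 8 + \frac{1}{16} = \frac{129}{16} \approx 8.0625$)
$o{\left(5 \right)} b 20 = 5^{2} \cdot \frac{129}{16} \cdot 20 = 25 \cdot \frac{129}{16} \cdot 20 = \frac{3225}{16} \cdot 20 = \frac{16125}{4}$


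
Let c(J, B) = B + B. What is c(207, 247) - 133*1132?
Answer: -150062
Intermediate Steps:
c(J, B) = 2*B
c(207, 247) - 133*1132 = 2*247 - 133*1132 = 494 - 150556 = -150062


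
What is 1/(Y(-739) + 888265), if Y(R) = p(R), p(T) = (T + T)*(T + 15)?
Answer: 1/1958337 ≈ 5.1064e-7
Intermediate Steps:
p(T) = 2*T*(15 + T) (p(T) = (2*T)*(15 + T) = 2*T*(15 + T))
Y(R) = 2*R*(15 + R)
1/(Y(-739) + 888265) = 1/(2*(-739)*(15 - 739) + 888265) = 1/(2*(-739)*(-724) + 888265) = 1/(1070072 + 888265) = 1/1958337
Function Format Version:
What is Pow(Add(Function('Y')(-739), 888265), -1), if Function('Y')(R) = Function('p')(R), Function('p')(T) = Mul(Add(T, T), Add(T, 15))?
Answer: Rational(1, 1958337) ≈ 5.1064e-7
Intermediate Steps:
Function('p')(T) = Mul(2, T, Add(15, T)) (Function('p')(T) = Mul(Mul(2, T), Add(15, T)) = Mul(2, T, Add(15, T)))
Function('Y')(R) = Mul(2, R, Add(15, R))
Pow(Add(Function('Y')(-739), 888265), -1) = Pow(Add(Mul(2, -739, Add(15, -739)), 888265), -1) = Pow(Add(Mul(2, -739, -724), 888265), -1) = Pow(Add(1070072, 888265), -1) = Pow(1958337, -1) = Rational(1, 1958337)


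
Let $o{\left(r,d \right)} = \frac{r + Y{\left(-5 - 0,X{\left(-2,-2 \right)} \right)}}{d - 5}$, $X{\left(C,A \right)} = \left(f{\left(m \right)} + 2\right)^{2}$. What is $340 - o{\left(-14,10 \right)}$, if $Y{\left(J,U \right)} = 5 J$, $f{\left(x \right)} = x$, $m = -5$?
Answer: $\frac{1739}{5} \approx 347.8$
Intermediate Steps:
$X{\left(C,A \right)} = 9$ ($X{\left(C,A \right)} = \left(-5 + 2\right)^{2} = \left(-3\right)^{2} = 9$)
$o{\left(r,d \right)} = \frac{-25 + r}{-5 + d}$ ($o{\left(r,d \right)} = \frac{r + 5 \left(-5 - 0\right)}{d - 5} = \frac{r + 5 \left(-5 + 0\right)}{-5 + d} = \frac{r + 5 \left(-5\right)}{-5 + d} = \frac{r - 25}{-5 + d} = \frac{-25 + r}{-5 + d}$)
$340 - o{\left(-14,10 \right)} = 340 - \frac{-25 - 14}{-5 + 10} = 340 - \frac{1}{5} \left(-39\right) = 340 - - \frac{39}{5} = 340 + \frac{39}{5} = \frac{1739}{5}$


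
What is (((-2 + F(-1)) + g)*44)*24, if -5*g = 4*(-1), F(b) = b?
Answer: -11616/5 ≈ -2323.2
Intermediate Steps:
g = 4/5 (g = -4*(-1)/5 = -1/5*(-4) = 4/5 ≈ 0.80000)
(((-2 + F(-1)) + g)*44)*24 = (((-2 - 1) + 4/5)*44)*24 = ((-3 + 4/5)*44)*24 = -11/5*44*24 = -484/5*24 = -11616/5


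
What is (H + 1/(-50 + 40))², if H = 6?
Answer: 3481/100 ≈ 34.810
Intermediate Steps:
(H + 1/(-50 + 40))² = (6 + 1/(-50 + 40))² = (6 + 1/(-10))² = (6 - ⅒)² = (59/10)² = 3481/100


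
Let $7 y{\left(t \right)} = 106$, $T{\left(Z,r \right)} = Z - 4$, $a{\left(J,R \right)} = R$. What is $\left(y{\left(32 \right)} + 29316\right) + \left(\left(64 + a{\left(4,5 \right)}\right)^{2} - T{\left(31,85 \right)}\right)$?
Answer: $\frac{238456}{7} \approx 34065.0$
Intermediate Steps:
$T{\left(Z,r \right)} = -4 + Z$
$y{\left(t \right)} = \frac{106}{7}$ ($y{\left(t \right)} = \frac{1}{7} \cdot 106 = \frac{106}{7}$)
$\left(y{\left(32 \right)} + 29316\right) + \left(\left(64 + a{\left(4,5 \right)}\right)^{2} - T{\left(31,85 \right)}\right) = \left(\frac{106}{7} + 29316\right) + \left(\left(64 + 5\right)^{2} - \left(-4 + 31\right)\right) = \frac{205318}{7} + \left(69^{2} - 27\right) = \frac{205318}{7} + \left(4761 - 27\right) = \frac{205318}{7} + 4734 = \frac{238456}{7}$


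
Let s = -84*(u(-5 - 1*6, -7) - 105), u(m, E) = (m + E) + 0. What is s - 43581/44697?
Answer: 153921941/14899 ≈ 10331.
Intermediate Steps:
u(m, E) = E + m (u(m, E) = (E + m) + 0 = E + m)
s = 10332 (s = -84*((-7 + (-5 - 1*6)) - 105) = -84*((-7 + (-5 - 6)) - 105) = -84*((-7 - 11) - 105) = -84*(-18 - 105) = -84*(-123) = 10332)
s - 43581/44697 = 10332 - 43581/44697 = 10332 - 1*14527/14899 = 10332 - 14527/14899 = 153921941/14899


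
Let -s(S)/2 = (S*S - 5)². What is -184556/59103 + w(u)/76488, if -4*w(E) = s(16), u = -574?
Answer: -8169696851/3013780176 ≈ -2.7108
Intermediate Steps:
s(S) = -2*(-5 + S²)² (s(S) = -2*(S*S - 5)² = -2*(S² - 5)² = -2*(-5 + S²)²)
w(E) = 63001/2 (w(E) = -(-1)*(-5 + 16²)²/2 = -(-1)*(-5 + 256)²/2 = -(-1)*251²/2 = -(-1)*63001/2 = -¼*(-126002) = 63001/2)
-184556/59103 + w(u)/76488 = -184556/59103 + (63001/2)/76488 = -184556*1/59103 + (63001/2)*(1/76488) = -184556/59103 + 63001/152976 = -8169696851/3013780176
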